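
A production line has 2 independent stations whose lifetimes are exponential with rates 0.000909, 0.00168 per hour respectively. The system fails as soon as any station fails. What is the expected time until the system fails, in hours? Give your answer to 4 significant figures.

386.2

The time to first failure is exponential with rate Σλ = 0.000909 + 0.00168 = 0.002589.
E[min] = 1/Σλ = 1/0.002589 = 386.25 hours.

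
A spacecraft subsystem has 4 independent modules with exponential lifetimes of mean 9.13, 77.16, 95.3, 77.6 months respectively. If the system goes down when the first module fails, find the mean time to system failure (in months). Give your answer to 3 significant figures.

6.86

The first failure time is exponential with rate Σλ_i = 1/9.13 + 1/77.16 + 1/95.3 + 1/77.6 = 0.145869 per month.
E[min] = 1/Σλ = 1/0.145869 = 6.85547 months.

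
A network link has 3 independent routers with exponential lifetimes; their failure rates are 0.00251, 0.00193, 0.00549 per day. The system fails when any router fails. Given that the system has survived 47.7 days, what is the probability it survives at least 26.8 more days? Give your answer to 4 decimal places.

Time to first failure ~ Exp(Σλ) with Σλ = 0.00993.
By memorylessness, P(T > 47.7+26.8 | T > 47.7) = P(T > 26.8) = e^(−0.00993·26.8) ≈ 0.7663.

0.7663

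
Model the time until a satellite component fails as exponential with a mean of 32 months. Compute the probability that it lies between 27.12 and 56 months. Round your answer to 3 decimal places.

0.255

The rate is λ = 1/32 = 0.03125 per month.
P(27.12 < X < 56) = e^(−λ·27.12) − e^(−λ·56) = 0.42848 − 0.17377 ≈ 0.255.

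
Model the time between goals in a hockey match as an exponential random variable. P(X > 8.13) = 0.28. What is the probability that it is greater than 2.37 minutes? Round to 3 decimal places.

0.690

e^(−λ·8.13) = 0.28 ⇒ λ = −ln(0.28)/8.13 = 0.156576.
P(X > 2.37) = e^(−0.156576·2.37) = e^(−0.37109) ≈ 0.690.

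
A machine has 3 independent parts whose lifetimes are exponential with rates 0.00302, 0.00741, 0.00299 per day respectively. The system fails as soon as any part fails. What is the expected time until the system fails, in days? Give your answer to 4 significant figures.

The time to first failure is exponential with rate Σλ = 0.00302 + 0.00741 + 0.00299 = 0.01342.
E[min] = 1/Σλ = 1/0.01342 = 74.5156 days.

74.52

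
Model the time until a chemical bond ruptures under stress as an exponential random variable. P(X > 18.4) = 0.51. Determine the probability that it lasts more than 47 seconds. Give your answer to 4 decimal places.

e^(−λ·18.4) = 0.51 ⇒ λ = −ln(0.51)/18.4 = 0.0365948.
P(X > 47) = e^(−0.0365948·47) = e^(−1.72) ≈ 0.1791.

0.1791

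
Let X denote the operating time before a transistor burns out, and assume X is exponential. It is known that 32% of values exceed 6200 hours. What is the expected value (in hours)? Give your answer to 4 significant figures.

5441

e^(−λ·6200) = 0.32 ⇒ λ = −ln(0.32)/6200 = 0.00018378.
Mean = 1/λ = 5441.3 hours.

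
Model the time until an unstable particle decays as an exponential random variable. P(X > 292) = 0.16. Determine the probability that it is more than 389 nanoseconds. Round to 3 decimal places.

0.087

e^(−λ·292) = 0.16 ⇒ λ = −ln(0.16)/292 = 0.00627596.
P(X > 389) = e^(−0.00627596·389) = e^(−2.4413) ≈ 0.087.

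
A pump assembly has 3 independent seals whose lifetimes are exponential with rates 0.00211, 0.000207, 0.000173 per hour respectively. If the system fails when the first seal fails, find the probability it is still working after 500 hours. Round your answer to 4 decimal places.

0.2879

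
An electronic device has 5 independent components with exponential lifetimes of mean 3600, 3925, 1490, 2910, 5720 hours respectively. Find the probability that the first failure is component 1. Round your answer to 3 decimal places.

Rates: λ_i = 1/mean_i → 0.000277778, 0.000254777, 0.000671141, 0.000343643, 0.000174825; Σλ = 0.00172216.
P(component 1 first) = λ_1/Σλ = 0.000277778/0.00172216 ≈ 0.161.

0.161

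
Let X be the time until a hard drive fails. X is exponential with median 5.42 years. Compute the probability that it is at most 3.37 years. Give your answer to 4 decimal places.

For an exponential, median = ln(2)/λ, so λ = ln 2 / 5.42 = 0.127887 per year.
P(X ≤ 3.37) = 1 − e^(−λ·3.37) = 1 − e^(−0.43098) ≈ 0.3501.

0.3501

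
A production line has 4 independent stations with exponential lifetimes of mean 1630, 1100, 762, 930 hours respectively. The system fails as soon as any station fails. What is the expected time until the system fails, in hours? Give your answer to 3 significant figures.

The first failure time is exponential with rate Σλ_i = 1/1630 + 1/1100 + 1/762 + 1/930 = 0.00391019 per hour.
E[min] = 1/Σλ = 1/0.00391019 = 255.742 hours.

256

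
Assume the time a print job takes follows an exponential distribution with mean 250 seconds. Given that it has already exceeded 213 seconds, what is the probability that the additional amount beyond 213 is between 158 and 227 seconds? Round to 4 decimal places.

The rate is λ = 1/250 = 0.004 per second.
Memoryless: the residual past 213 is again Exp(λ).
P(158 < residual < 227) = e^(−λ·158) − e^(−λ·227) = 0.53153 − 0.40333 ≈ 0.1282.

0.1282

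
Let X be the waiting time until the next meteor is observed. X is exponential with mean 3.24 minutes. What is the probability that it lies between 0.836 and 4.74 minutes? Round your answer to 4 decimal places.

The rate is λ = 1/3.24 = 0.308642 per minute.
P(0.836 < X < 4.74) = e^(−λ·0.836) − e^(−λ·4.74) = 0.77258 − 0.23155 ≈ 0.5410.

0.5410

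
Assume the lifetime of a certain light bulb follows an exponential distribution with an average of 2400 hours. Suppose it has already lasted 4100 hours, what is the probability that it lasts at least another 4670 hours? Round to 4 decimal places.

The rate is λ = 1/2400 = 0.000416667 per hour.
The exponential is memoryless, so the remaining time is again Exp(λ): the condition X > 4100 is irrelevant.
P(X > 4670) = e^(−1.9458) ≈ 0.1429.

0.1429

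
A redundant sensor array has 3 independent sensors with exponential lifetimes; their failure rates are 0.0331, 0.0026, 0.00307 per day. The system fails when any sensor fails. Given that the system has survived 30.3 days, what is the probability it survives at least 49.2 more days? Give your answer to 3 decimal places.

Time to first failure ~ Exp(Σλ) with Σλ = 0.03877.
By memorylessness, P(T > 30.3+49.2 | T > 30.3) = P(T > 49.2) = e^(−0.03877·49.2) ≈ 0.148.

0.148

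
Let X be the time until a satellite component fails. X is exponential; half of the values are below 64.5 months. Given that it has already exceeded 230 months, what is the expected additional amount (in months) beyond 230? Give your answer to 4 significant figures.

For an exponential, median = ln(2)/λ, so λ = ln 2 / 64.5 = 0.0107465 per month.
By memorylessness, the remaining amount past any threshold is again Exp(λ) with mean 1/λ = 93.0538 months.

93.05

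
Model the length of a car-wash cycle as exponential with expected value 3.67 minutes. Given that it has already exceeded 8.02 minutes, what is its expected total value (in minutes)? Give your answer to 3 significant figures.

The rate is λ = 1/3.67 = 0.27248 per minute.
By memorylessness, E[X | X > 8.02] = 8.02 + 1/λ = 8.02 + 3.67 = 11.69 minutes.

11.7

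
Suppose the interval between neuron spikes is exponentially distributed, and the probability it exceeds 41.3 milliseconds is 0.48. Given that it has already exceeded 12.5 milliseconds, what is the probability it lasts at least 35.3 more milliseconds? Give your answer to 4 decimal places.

0.5340

From e^(−λ·41.3) = 0.48, λ = −ln(0.48)/41.3 = 0.0177717.
Memoryless: P(X > 12.5+35.3 | X > 12.5) = P(X > 35.3) = e^(−0.0177717·35.3) ≈ 0.5340.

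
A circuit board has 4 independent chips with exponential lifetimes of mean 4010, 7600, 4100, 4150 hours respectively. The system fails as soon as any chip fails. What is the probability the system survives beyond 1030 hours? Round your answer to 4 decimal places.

The first failure time is exponential with rate Σλ_i = 1/4010 + 1/7600 + 1/4100 + 1/4150 = 0.000865822 per hour.
P(min > 1030) = e^(−0.000865822·1030) = e^(−0.8918) ≈ 0.4099.

0.4099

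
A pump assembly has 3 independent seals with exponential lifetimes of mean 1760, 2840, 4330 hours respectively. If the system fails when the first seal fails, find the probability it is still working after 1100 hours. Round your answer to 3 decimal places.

0.282

The first failure time is exponential with rate Σλ_i = 1/1760 + 1/2840 + 1/4330 = 0.00115124 per hour.
P(min > 1100) = e^(−0.00115124·1100) = e^(−1.2664) ≈ 0.282.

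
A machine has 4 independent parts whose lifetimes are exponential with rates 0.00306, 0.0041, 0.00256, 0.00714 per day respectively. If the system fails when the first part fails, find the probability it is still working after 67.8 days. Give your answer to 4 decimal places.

0.3188

The time to first failure is exponential with rate Σλ = 0.00306 + 0.0041 + 0.00256 + 0.00714 = 0.01686.
P(min > 67.8) = e^(−0.01686·67.8) = e^(−1.1431) ≈ 0.3188.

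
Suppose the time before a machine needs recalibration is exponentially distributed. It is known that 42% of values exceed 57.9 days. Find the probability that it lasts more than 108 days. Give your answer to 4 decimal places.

0.1983

e^(−λ·57.9) = 0.42 ⇒ λ = −ln(0.42)/57.9 = 0.0149827.
P(X > 108) = e^(−0.0149827·108) = e^(−1.6181) ≈ 0.1983.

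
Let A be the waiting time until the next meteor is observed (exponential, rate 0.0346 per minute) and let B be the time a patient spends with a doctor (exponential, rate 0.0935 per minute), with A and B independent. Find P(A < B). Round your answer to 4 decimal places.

0.2701

λ_1 = 0.0346, λ_2 = 0.0935.
For independent exponentials, P(A < B) = λ_1/(λ_1+λ_2) = 0.0346/0.1281 ≈ 0.2701.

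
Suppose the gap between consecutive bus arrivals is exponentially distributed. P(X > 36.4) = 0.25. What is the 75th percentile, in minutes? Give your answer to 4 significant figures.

36.40

e^(−λ·36.4) = 0.25 ⇒ λ = −ln(0.25)/36.4 = 0.038085.
75th percentile: 1 − e^(−λt) = 0.75, t = −ln(0.25)/λ = 36.4 minutes.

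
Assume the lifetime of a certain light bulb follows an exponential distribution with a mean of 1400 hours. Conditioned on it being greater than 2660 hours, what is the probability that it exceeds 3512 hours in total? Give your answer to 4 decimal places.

0.5441

The rate is λ = 1/1400 = 0.000714286 per hour.
By the memoryless property, P(X > 2660+852 | X > 2660) = P(X > 852).
P(X > 852) = e^(−0.60857) ≈ 0.5441.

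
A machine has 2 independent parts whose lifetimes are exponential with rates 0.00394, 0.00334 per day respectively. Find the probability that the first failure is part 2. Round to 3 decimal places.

The time to first failure is exponential with rate Σλ = 0.00394 + 0.00334 = 0.00728.
P(part 2 first) = λ_2/Σλ = 0.00334/0.00728 ≈ 0.459.

0.459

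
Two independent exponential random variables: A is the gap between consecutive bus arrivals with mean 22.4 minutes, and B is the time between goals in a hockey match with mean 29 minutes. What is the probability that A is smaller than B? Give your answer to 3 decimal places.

λ_1 = 1/22.4 = 0.0446429, λ_2 = 1/29 = 0.0344828.
For independent exponentials, P(A < B) = λ_1/(λ_1+λ_2) = 0.0446429/0.0791256 ≈ 0.564.

0.564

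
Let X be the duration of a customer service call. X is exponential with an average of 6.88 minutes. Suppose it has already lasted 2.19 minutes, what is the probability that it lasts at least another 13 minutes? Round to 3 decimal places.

0.151

The rate is λ = 1/6.88 = 0.145349 per minute.
By the memoryless property, P(X > 2.19+13 | X > 2.19) = P(X > 13).
P(X > 13) = e^(−1.8895) ≈ 0.151.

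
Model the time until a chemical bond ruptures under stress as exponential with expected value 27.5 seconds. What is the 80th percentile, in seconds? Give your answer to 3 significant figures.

The rate is λ = 1/27.5 = 0.0363636 per second.
Set 1 − e^(−λt) = 0.8, so t = −ln(0.2)/λ = 1.6094/0.0363636 ≈ 44.2595 seconds.

44.3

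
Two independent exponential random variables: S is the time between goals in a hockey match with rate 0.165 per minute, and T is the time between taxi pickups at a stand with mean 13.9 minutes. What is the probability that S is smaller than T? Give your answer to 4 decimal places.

0.6964

λ_1 = 0.165, λ_2 = 1/13.9 = 0.0719424.
For independent exponentials, P(S < T) = λ_1/(λ_1+λ_2) = 0.165/0.236942 ≈ 0.6964.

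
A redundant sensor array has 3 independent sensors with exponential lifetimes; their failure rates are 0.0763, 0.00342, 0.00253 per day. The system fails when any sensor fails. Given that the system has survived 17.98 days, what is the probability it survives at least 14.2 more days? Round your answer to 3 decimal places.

Time to first failure ~ Exp(Σλ) with Σλ = 0.08225.
By memorylessness, P(T > 17.98+14.2 | T > 17.98) = P(T > 14.2) = e^(−0.08225·14.2) ≈ 0.311.

0.311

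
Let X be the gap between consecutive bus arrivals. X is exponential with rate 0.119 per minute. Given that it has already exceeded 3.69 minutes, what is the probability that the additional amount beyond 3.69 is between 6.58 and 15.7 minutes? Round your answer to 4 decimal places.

Memoryless: the residual past 3.69 is again Exp(λ).
P(6.58 < residual < 15.7) = e^(−λ·6.58) − e^(−λ·15.7) = 0.45702 − 0.15439 ≈ 0.3026.

0.3026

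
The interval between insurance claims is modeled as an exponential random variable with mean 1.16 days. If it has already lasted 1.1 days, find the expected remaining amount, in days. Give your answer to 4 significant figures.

1.160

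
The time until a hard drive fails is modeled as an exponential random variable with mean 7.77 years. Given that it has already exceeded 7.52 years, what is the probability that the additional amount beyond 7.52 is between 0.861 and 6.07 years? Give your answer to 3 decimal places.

0.437

The rate is λ = 1/7.77 = 0.1287 per year.
Memoryless: the residual past 7.52 is again Exp(λ).
P(0.861 < residual < 6.07) = e^(−λ·0.861) − e^(−λ·6.07) = 0.89511 − 0.45785 ≈ 0.437.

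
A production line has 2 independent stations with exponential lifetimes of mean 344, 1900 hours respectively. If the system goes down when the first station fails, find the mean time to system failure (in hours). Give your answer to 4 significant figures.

The first failure time is exponential with rate Σλ_i = 1/344 + 1/1900 = 0.00343329 per hour.
E[min] = 1/Σλ = 1/0.00343329 = 291.266 hours.

291.3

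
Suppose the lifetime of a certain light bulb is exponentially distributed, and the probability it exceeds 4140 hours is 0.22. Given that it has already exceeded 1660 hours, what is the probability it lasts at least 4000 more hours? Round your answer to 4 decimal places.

From e^(−λ·4140) = 0.22, λ = −ln(0.22)/4140 = 0.000365731.
Memoryless: P(X > 1660+4000 | X > 1660) = P(X > 4000) = e^(−0.000365731·4000) ≈ 0.2316.

0.2316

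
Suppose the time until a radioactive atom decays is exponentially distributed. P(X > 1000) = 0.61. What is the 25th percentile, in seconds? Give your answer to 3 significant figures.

582

e^(−λ·1000) = 0.61 ⇒ λ = −ln(0.61)/1000 = 0.000494296.
25th percentile: 1 − e^(−λt) = 0.25, t = −ln(0.75)/λ = 582.003 seconds.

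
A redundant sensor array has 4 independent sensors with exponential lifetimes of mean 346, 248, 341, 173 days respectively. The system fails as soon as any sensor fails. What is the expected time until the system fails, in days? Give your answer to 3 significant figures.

64.0

The first failure time is exponential with rate Σλ_i = 1/346 + 1/248 + 1/341 + 1/173 = 0.0156353 per day.
E[min] = 1/Σλ = 1/0.0156353 = 63.9577 days.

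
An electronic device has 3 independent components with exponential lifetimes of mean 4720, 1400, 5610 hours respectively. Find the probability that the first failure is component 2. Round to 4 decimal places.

0.6468

Rates: λ_i = 1/mean_i → 0.000211864, 0.000714286, 0.000178253; Σλ = 0.0011044.
P(component 2 first) = λ_2/Σλ = 0.000714286/0.0011044 ≈ 0.6468.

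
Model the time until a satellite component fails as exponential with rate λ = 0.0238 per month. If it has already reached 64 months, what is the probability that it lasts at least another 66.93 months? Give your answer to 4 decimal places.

The exponential is memoryless, so the remaining time is again Exp(λ): the condition X > 64 is irrelevant.
P(X > 66.93) = e^(−1.5929) ≈ 0.2033.

0.2033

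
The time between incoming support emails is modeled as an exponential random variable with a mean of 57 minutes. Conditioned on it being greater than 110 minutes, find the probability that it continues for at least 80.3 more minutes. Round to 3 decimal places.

0.244

The rate is λ = 1/57 = 0.0175439 per minute.
P(X > s+t | X > s) = e^(−λ(s+t))/e^(−λs) = e^(−λt), independent of s = 110.
P(X > 80.3) = e^(−1.4088) ≈ 0.244.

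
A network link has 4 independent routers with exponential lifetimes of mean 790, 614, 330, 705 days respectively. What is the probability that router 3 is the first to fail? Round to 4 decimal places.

0.4127

Rates: λ_i = 1/mean_i → 0.00126582, 0.00162866, 0.0030303, 0.00141844; Σλ = 0.00734323.
P(router 3 first) = λ_3/Σλ = 0.0030303/0.00734323 ≈ 0.4127.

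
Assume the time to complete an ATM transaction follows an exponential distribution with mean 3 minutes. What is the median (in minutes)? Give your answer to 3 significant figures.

2.08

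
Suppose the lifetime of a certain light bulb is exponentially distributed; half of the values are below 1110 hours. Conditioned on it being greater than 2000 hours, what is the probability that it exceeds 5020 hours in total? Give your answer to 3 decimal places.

0.152

For an exponential, median = ln(2)/λ, so λ = ln 2 / 1110 = 0.000624457 per hour.
By the memoryless property, P(X > 2000+3020 | X > 2000) = P(X > 3020).
P(X > 3020) = e^(−1.8859) ≈ 0.152.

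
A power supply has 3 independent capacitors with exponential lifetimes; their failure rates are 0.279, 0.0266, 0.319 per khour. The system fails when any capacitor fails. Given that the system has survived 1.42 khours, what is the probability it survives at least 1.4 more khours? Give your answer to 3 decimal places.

0.417

Time to first failure ~ Exp(Σλ) with Σλ = 0.6246.
By memorylessness, P(T > 1.42+1.4 | T > 1.42) = P(T > 1.4) = e^(−0.6246·1.4) ≈ 0.417.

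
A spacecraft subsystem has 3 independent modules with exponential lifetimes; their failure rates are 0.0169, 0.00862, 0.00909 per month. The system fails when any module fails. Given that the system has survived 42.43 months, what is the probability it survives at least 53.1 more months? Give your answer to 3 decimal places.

Time to first failure ~ Exp(Σλ) with Σλ = 0.03461.
By memorylessness, P(T > 42.43+53.1 | T > 42.43) = P(T > 53.1) = e^(−0.03461·53.1) ≈ 0.159.

0.159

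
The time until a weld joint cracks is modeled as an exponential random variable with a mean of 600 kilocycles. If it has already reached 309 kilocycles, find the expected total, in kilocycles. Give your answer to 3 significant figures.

909

The rate is λ = 1/600 = 0.00166667 per kilocycle.
By memorylessness, E[X | X > 309] = 309 + 1/λ = 309 + 600 = 909 kilocycles.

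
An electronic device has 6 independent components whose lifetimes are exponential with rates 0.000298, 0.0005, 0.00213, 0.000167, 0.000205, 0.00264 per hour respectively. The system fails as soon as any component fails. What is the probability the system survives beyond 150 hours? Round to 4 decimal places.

0.4102

The time to first failure is exponential with rate Σλ = 0.000298 + 0.0005 + 0.00213 + 0.000167 + 0.000205 + 0.00264 = 0.00594.
P(min > 150) = e^(−0.00594·150) = e^(−0.891) ≈ 0.4102.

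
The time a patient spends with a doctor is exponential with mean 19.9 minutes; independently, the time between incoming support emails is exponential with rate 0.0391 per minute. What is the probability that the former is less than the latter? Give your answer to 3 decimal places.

0.562

λ_1 = 1/19.9 = 0.0502513, λ_2 = 0.0391.
For independent exponentials, P(the former < the latter) = λ_1/(λ_1+λ_2) = 0.0502513/0.0893513 ≈ 0.562.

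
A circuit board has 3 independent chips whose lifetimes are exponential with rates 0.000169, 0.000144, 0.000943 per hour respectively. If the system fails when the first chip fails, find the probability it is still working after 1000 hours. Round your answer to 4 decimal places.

0.2848

The time to first failure is exponential with rate Σλ = 0.000169 + 0.000144 + 0.000943 = 0.001256.
P(min > 1000) = e^(−0.001256·1000) = e^(−1.256) ≈ 0.2848.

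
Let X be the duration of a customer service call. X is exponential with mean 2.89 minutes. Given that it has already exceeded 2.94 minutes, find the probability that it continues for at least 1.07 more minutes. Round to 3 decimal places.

The rate is λ = 1/2.89 = 0.346021 per minute.
By the memoryless property, P(X > 2.94+1.07 | X > 2.94) = P(X > 1.07).
P(X > 1.07) = e^(−0.37024) ≈ 0.691.

0.691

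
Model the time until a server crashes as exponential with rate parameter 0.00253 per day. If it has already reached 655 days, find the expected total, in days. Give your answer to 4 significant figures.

By memorylessness, E[X | X > 655] = 655 + 1/λ = 655 + 395.257 = 1050.26 days.

1050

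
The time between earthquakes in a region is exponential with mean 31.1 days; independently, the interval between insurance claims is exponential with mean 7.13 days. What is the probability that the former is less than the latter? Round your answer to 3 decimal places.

λ_1 = 1/31.1 = 0.0321543, λ_2 = 1/7.13 = 0.140252.
For independent exponentials, P(the former < the latter) = λ_1/(λ_1+λ_2) = 0.0321543/0.172407 ≈ 0.187.

0.187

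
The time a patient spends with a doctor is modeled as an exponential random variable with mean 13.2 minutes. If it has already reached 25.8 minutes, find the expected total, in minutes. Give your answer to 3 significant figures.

The rate is λ = 1/13.2 = 0.0757576 per minute.
By memorylessness, E[X | X > 25.8] = 25.8 + 1/λ = 25.8 + 13.2 = 39 minutes.

39.0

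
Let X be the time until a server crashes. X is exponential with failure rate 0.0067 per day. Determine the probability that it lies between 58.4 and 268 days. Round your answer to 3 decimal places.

P(58.4 < X < 268) = e^(−λ·58.4) − e^(−λ·268) = 0.67619 − 0.16603 ≈ 0.510.

0.510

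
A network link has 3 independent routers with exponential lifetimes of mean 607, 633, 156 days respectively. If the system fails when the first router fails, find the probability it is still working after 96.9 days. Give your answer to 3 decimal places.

0.393

The first failure time is exponential with rate Σλ_i = 1/607 + 1/633 + 1/156 = 0.00963748 per day.
P(min > 96.9) = e^(−0.00963748·96.9) = e^(−0.93387) ≈ 0.393.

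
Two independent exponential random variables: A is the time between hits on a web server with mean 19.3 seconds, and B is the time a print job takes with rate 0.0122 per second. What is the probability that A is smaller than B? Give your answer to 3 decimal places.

λ_1 = 1/19.3 = 0.0518135, λ_2 = 0.0122.
For independent exponentials, P(A < B) = λ_1/(λ_1+λ_2) = 0.0518135/0.0640135 ≈ 0.809.

0.809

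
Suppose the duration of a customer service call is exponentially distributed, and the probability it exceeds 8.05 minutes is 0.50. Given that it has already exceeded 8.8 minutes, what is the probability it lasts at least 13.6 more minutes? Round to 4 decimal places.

0.3100

From e^(−λ·8.05) = 0.50, λ = −ln(0.50)/8.05 = 0.0861052.
Memoryless: P(X > 8.8+13.6 | X > 8.8) = P(X > 13.6) = e^(−0.0861052·13.6) ≈ 0.3100.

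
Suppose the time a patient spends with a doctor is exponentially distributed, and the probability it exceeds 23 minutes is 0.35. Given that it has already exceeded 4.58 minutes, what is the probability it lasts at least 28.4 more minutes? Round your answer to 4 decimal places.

From e^(−λ·23) = 0.35, λ = −ln(0.35)/23 = 0.0456444.
Memoryless: P(X > 4.58+28.4 | X > 4.58) = P(X > 28.4) = e^(−0.0456444·28.4) ≈ 0.2735.

0.2735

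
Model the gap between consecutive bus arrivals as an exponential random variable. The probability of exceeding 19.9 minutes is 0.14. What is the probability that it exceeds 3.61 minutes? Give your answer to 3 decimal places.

0.700

e^(−λ·19.9) = 0.14 ⇒ λ = −ln(0.14)/19.9 = 0.0987996.
P(X > 3.61) = e^(−0.0987996·3.61) = e^(−0.35667) ≈ 0.700.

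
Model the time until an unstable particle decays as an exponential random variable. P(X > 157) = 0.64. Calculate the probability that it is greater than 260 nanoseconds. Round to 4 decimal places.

0.4776

e^(−λ·157) = 0.64 ⇒ λ = −ln(0.64)/157 = 0.00284259.
P(X > 260) = e^(−0.00284259·260) = e^(−0.73907) ≈ 0.4776.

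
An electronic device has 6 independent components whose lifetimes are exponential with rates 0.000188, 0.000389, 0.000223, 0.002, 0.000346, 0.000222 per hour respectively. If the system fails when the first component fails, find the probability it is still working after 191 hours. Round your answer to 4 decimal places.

The time to first failure is exponential with rate Σλ = 0.000188 + 0.000389 + 0.000223 + 0.002 + 0.000346 + 0.000222 = 0.003368.
P(min > 191) = e^(−0.003368·191) = e^(−0.64329) ≈ 0.5256.

0.5256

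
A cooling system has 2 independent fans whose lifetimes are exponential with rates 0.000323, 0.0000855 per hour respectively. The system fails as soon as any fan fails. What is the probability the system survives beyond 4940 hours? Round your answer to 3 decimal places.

0.133

The time to first failure is exponential with rate Σλ = 0.000323 + 0.0000855 = 0.0004085.
P(min > 4940) = e^(−0.0004085·4940) = e^(−2.018) ≈ 0.133.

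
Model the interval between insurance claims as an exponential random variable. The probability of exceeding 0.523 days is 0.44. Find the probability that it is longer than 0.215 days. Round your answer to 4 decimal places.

0.7136

e^(−λ·0.523) = 0.44 ⇒ λ = −ln(0.44)/0.523 = 1.56975.
P(X > 0.215) = e^(−1.56975·0.215) = e^(−0.3375) ≈ 0.7136.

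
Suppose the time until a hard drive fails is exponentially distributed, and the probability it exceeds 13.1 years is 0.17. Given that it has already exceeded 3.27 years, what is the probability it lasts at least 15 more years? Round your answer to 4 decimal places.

From e^(−λ·13.1) = 0.17, λ = −ln(0.17)/13.1 = 0.135264.
Memoryless: P(X > 3.27+15 | X > 3.27) = P(X > 15) = e^(−0.135264·15) ≈ 0.1315.

0.1315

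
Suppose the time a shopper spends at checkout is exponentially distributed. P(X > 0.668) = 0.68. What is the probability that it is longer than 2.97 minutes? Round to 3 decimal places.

0.180

e^(−λ·0.668) = 0.68 ⇒ λ = −ln(0.68)/0.668 = 0.577339.
P(X > 2.97) = e^(−0.577339·2.97) = e^(−1.7147) ≈ 0.180.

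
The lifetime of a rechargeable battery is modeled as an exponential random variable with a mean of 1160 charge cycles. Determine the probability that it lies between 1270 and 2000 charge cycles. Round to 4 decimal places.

The rate is λ = 1/1160 = 0.000862069 per charge cycle.
P(1270 < X < 2000) = e^(−λ·1270) − e^(−λ·2000) = 0.33460 − 0.17833 ≈ 0.1563.

0.1563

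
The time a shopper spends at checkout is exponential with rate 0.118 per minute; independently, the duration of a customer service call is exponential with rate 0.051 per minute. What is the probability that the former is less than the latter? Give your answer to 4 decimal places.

λ_1 = 0.118, λ_2 = 0.051.
For independent exponentials, P(the former < the latter) = λ_1/(λ_1+λ_2) = 0.118/0.169 ≈ 0.6982.

0.6982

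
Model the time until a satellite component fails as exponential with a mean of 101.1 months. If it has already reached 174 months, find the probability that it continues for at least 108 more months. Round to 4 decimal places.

The rate is λ = 1/101.1 = 0.0098912 per month.
P(X > s+t | X > s) = e^(−λ(s+t))/e^(−λs) = e^(−λt), independent of s = 174.
P(X > 108) = e^(−1.0682) ≈ 0.3436.

0.3436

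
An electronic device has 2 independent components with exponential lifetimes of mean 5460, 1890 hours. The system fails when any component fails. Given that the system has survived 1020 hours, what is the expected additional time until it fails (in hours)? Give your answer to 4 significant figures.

1404

First-failure rate Σλ = 1/5460 + 1/1890 = 0.000712251.
By memorylessness the expected residual is 1/Σλ = 1404 hours, regardless of the 1020 already elapsed.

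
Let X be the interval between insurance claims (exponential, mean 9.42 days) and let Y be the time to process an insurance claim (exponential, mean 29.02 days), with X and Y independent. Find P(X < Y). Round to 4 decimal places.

0.7549

λ_1 = 1/9.42 = 0.106157, λ_2 = 1/29.02 = 0.034459.
For independent exponentials, P(X < Y) = λ_1/(λ_1+λ_2) = 0.106157/0.140616 ≈ 0.7549.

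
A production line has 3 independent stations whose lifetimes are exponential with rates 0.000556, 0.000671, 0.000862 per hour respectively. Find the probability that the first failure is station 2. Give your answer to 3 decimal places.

The time to first failure is exponential with rate Σλ = 0.000556 + 0.000671 + 0.000862 = 0.002089.
P(station 2 first) = λ_2/Σλ = 0.000671/0.002089 ≈ 0.321.

0.321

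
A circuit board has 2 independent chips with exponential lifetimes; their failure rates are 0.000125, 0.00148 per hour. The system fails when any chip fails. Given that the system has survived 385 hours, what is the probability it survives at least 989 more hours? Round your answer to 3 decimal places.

Time to first failure ~ Exp(Σλ) with Σλ = 0.001605.
By memorylessness, P(T > 385+989 | T > 385) = P(T > 989) = e^(−0.001605·989) ≈ 0.204.

0.204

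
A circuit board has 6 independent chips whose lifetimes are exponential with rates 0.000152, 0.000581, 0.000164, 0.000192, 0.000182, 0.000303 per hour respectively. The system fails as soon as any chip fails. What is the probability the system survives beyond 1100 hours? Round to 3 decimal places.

0.177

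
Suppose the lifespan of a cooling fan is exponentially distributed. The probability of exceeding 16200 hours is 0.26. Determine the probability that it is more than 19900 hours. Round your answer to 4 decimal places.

0.1911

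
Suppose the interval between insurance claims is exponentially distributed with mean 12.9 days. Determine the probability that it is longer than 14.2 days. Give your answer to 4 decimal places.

0.3326

The rate is λ = 1/12.9 = 0.0775194 per day.
P(X > 14.2) = e^(−λ·14.2) = e^(−1.1008) ≈ 0.3326.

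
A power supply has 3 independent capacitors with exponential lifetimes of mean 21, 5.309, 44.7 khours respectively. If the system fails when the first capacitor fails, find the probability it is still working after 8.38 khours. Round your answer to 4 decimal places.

The first failure time is exponential with rate Σλ_i = 1/21 + 1/5.309 + 1/44.7 = 0.25835 per khour.
P(min > 8.38) = e^(−0.25835·8.38) = e^(−2.165) ≈ 0.1148.

0.1148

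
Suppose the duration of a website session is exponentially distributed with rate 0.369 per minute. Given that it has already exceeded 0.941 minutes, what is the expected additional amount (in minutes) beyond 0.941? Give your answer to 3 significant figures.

2.71

By memorylessness, the remaining amount past any threshold is again Exp(λ) with mean 1/λ = 2.71003 minutes.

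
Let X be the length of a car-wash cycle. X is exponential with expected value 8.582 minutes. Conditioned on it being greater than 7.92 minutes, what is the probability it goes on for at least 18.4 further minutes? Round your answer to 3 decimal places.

The rate is λ = 1/8.582 = 0.116523 per minute.
P(X > s+t | X > s) = e^(−λ(s+t))/e^(−λs) = e^(−λt), independent of s = 7.92.
P(X > 18.4) = e^(−2.144) ≈ 0.117.

0.117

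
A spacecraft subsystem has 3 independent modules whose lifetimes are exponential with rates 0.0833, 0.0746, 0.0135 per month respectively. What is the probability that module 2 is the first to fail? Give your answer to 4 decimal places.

0.4352

The time to first failure is exponential with rate Σλ = 0.0833 + 0.0746 + 0.0135 = 0.1714.
P(module 2 first) = λ_2/Σλ = 0.0746/0.1714 ≈ 0.4352.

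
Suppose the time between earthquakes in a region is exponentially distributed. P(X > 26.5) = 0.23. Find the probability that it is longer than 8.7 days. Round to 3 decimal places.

e^(−λ·26.5) = 0.23 ⇒ λ = −ln(0.23)/26.5 = 0.0554595.
P(X > 8.7) = e^(−0.0554595·8.7) = e^(−0.4825) ≈ 0.617.

0.617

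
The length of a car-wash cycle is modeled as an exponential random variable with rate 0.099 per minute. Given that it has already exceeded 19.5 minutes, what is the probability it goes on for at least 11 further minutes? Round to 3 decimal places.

P(X > s+t | X > s) = e^(−λ(s+t))/e^(−λs) = e^(−λt), independent of s = 19.5.
P(X > 11) = e^(−1.089) ≈ 0.337.

0.337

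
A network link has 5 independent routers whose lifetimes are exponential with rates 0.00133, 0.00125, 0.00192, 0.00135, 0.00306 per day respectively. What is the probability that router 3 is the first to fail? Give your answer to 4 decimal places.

0.2155

The time to first failure is exponential with rate Σλ = 0.00133 + 0.00125 + 0.00192 + 0.00135 + 0.00306 = 0.00891.
P(router 3 first) = λ_3/Σλ = 0.00192/0.00891 ≈ 0.2155.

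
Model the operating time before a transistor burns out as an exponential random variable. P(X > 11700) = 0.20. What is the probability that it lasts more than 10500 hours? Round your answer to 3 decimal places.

e^(−λ·11700) = 0.20 ⇒ λ = −ln(0.20)/11700 = 0.000137559.
P(X > 10500) = e^(−0.000137559·10500) = e^(−1.4444) ≈ 0.236.

0.236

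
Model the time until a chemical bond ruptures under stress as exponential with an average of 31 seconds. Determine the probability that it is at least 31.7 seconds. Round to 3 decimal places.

0.360

The rate is λ = 1/31 = 0.0322581 per second.
P(X > 31.7) = e^(−λ·31.7) = e^(−1.0226) ≈ 0.360.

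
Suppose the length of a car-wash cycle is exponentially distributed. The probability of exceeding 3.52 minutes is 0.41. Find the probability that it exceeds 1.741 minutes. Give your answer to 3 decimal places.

e^(−λ·3.52) = 0.41 ⇒ λ = −ln(0.41)/3.52 = 0.253295.
P(X > 1.741) = e^(−0.253295·1.741) = e^(−0.44099) ≈ 0.643.

0.643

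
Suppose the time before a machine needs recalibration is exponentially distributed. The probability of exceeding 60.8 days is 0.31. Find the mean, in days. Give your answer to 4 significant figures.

51.91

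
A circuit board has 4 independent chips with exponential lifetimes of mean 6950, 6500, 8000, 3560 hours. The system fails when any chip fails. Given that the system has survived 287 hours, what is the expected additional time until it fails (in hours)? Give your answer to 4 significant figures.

1421

First-failure rate Σλ = 1/6950 + 1/6500 + 1/8000 + 1/3560 = 0.00070363.
By memorylessness the expected residual is 1/Σλ = 1421.2 hours, regardless of the 287 already elapsed.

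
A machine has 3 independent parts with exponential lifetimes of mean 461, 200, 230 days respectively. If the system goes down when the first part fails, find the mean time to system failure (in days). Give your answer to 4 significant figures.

The first failure time is exponential with rate Σλ_i = 1/461 + 1/200 + 1/230 = 0.011517 per day.
E[min] = 1/Σλ = 1/0.011517 = 86.828 days.

86.83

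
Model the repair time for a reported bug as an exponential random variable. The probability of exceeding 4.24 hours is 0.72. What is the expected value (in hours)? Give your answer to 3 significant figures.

12.9

e^(−λ·4.24) = 0.72 ⇒ λ = −ln(0.72)/4.24 = 0.0774774.
Mean = 1/λ = 12.907 hours.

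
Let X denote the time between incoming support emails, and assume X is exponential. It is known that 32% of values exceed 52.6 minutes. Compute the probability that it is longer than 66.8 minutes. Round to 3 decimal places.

e^(−λ·52.6) = 0.32 ⇒ λ = −ln(0.32)/52.6 = 0.0216622.
P(X > 66.8) = e^(−0.0216622·66.8) = e^(−1.447) ≈ 0.235.

0.235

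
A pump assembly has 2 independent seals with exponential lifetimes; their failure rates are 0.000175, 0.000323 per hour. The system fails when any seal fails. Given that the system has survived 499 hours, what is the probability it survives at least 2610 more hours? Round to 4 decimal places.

Time to first failure ~ Exp(Σλ) with Σλ = 0.000498.
By memorylessness, P(T > 499+2610 | T > 499) = P(T > 2610) = e^(−0.000498·2610) ≈ 0.2726.

0.2726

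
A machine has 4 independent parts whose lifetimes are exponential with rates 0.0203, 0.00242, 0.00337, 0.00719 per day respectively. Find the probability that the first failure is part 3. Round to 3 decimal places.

The time to first failure is exponential with rate Σλ = 0.0203 + 0.00242 + 0.00337 + 0.00719 = 0.03328.
P(part 3 first) = λ_3/Σλ = 0.00337/0.03328 ≈ 0.101.

0.101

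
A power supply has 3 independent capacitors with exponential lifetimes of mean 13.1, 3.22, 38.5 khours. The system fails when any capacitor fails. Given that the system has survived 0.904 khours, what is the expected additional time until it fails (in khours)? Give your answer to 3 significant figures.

2.42

First-failure rate Σλ = 1/13.1 + 1/3.22 + 1/38.5 = 0.412869.
By memorylessness the expected residual is 1/Σλ = 2.42208 khours, regardless of the 0.904 already elapsed.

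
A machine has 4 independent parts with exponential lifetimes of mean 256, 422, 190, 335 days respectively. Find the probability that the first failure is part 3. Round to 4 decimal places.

0.3624

Rates: λ_i = 1/mean_i → 0.00390625, 0.00236967, 0.00526316, 0.00298507; Σλ = 0.0145242.
P(part 3 first) = λ_3/Σλ = 0.00526316/0.0145242 ≈ 0.3624.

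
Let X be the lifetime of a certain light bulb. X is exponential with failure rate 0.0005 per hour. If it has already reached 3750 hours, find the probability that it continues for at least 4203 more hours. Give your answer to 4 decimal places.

By the memoryless property, P(X > 3750+4203 | X > 3750) = P(X > 4203).
P(X > 4203) = e^(−2.1015) ≈ 0.1223.

0.1223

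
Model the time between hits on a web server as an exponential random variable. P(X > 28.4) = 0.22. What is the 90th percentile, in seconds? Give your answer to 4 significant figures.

e^(−λ·28.4) = 0.22 ⇒ λ = −ln(0.22)/28.4 = 0.0533144.
90th percentile: 1 − e^(−λt) = 0.9, t = −ln(0.1)/λ = 43.1888 seconds.

43.19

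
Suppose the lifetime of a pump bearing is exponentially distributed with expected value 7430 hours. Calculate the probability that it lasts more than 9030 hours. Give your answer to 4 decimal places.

The rate is λ = 1/7430 = 0.00013459 per hour.
P(X > 9030) = e^(−λ·9030) = e^(−1.2153) ≈ 0.2966.

0.2966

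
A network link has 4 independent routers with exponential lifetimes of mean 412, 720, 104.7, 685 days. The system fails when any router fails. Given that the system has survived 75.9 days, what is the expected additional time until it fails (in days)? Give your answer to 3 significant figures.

First-failure rate Σλ = 1/412 + 1/720 + 1/104.7 + 1/685 = 0.014827.
By memorylessness the expected residual is 1/Σλ = 67.4444 days, regardless of the 75.9 already elapsed.

67.4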